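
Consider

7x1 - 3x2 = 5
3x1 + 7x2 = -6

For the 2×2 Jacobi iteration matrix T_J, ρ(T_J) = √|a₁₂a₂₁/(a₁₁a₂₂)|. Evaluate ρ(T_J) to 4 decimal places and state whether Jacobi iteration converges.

0.4286

a₁₂a₂₁/(a₁₁a₂₂) = (-3)·(3) / ((7)·(7)) = -0.183673
ρ = √|-0.183673| = √0.183673 = 0.4286
ρ < 1, so Jacobi converges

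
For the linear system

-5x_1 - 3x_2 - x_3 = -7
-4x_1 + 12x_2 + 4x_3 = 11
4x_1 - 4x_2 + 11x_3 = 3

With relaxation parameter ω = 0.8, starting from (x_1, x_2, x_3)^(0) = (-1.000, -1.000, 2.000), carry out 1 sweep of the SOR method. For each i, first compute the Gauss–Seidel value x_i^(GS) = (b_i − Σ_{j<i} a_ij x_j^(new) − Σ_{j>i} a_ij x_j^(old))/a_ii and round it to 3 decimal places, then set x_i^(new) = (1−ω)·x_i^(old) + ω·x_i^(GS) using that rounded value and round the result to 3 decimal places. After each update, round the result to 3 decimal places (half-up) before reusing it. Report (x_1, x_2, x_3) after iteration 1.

Iteration 1:
  x_1: GS value = (-7 - (-3)·-1.000 - (-1)·2.000) / (-5) = 1.600;  x_1 ← (1−ω)·-1.000 + ω·1.600 = 1.080
  x_2: GS value = (11 - (-4)·1.080 - (4)·2.000) / (12) = 0.610;  x_2 ← (1−ω)·-1.000 + ω·0.610 = 0.288
  x_3: GS value = (3 - (4)·1.080 - (-4)·0.288) / (11) = -0.015;  x_3 ← (1−ω)·2.000 + ω·-0.015 = 0.388

(1.080, 0.288, 0.388)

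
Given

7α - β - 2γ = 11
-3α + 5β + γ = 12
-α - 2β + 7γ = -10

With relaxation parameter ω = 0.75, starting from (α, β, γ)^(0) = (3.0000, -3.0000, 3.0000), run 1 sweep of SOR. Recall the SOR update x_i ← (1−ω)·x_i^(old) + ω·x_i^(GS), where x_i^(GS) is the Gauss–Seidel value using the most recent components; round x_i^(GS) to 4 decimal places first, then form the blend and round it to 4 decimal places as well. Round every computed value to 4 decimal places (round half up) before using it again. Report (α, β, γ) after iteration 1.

(2.2500, 1.6125, 0.2652)

Iteration 1:
  α: GS value = (11 - (-1)·-3.0000 - (-2)·3.0000) / (7) = 2.0000;  α ← (1−ω)·3.0000 + ω·2.0000 = 2.2500
  β: GS value = (12 - (-3)·2.2500 - (1)·3.0000) / (5) = 3.1500;  β ← (1−ω)·-3.0000 + ω·3.1500 = 1.6125
  γ: GS value = (-10 - (-1)·2.2500 - (-2)·1.6125) / (7) = -0.6464;  γ ← (1−ω)·3.0000 + ω·-0.6464 = 0.2652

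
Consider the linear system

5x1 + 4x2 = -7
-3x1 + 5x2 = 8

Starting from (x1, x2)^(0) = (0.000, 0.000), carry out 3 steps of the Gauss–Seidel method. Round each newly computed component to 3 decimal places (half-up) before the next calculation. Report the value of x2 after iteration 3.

0.570

Iteration 1:
  x1 = (-7 - (4)·0.000) / (5) = -1.400
  x2 = (8 - (-3)·-1.400) / (5) = 0.760
Iteration 2:
  x1 = (-7 - (4)·0.760) / (5) = -2.008
  x2 = (8 - (-3)·-2.008) / (5) = 0.395
Iteration 3:
  x1 = (-7 - (4)·0.395) / (5) = -1.716
  x2 = (8 - (-3)·-1.716) / (5) = 0.570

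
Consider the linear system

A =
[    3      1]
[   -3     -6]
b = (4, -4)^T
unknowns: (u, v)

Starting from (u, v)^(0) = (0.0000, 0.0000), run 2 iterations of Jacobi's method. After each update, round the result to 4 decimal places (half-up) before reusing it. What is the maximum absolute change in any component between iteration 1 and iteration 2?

Iteration 1:
  u = (4 - (1)·0.0000) / (3) = 1.3333
  v = (-4 - (-3)·0.0000) / (-6) = 0.6667
Iteration 2:
  u = (4 - (1)·0.6667) / (3) = 1.1111
  v = (-4 - (-3)·1.3333) / (-6) = 0.0000
Change: (-0.2222, -0.6667) → max |·| = 0.6667

0.6667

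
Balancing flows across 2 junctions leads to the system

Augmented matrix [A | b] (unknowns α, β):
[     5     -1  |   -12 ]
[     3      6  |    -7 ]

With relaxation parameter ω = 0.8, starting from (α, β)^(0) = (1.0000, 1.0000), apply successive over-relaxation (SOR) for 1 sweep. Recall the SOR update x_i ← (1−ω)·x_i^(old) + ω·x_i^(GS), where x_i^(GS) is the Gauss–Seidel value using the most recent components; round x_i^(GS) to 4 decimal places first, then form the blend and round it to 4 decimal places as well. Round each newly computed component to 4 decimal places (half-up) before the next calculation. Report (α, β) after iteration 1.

Iteration 1:
  α: GS value = (-12 - (-1)·1.0000) / (5) = -2.2000;  α ← (1−ω)·1.0000 + ω·-2.2000 = -1.5600
  β: GS value = (-7 - (3)·-1.5600) / (6) = -0.3867;  β ← (1−ω)·1.0000 + ω·-0.3867 = -0.1094

(-1.5600, -0.1094)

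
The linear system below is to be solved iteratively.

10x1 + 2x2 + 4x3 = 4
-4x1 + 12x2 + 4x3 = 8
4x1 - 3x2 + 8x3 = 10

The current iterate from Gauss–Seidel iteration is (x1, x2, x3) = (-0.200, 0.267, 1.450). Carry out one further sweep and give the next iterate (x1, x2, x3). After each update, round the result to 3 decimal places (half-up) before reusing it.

One sweep:
  x1 = (4 - (2)·0.267 - (4)·1.450) / (10) = -0.233
  x2 = (8 - (-4)·-0.233 - (4)·1.450) / (12) = 0.106
  x3 = (10 - (4)·-0.233 - (-3)·0.106) / (8) = 1.406

(-0.233, 0.106, 1.406)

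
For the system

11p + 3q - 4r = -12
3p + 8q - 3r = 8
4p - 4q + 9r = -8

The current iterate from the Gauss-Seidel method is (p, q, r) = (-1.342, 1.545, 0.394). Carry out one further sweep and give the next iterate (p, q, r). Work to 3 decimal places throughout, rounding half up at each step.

(-1.369, 1.661, 0.458)

One sweep:
  p = (-12 - (3)·1.545 - (-4)·0.394) / (11) = -1.369
  q = (8 - (3)·-1.369 - (-3)·0.394) / (8) = 1.661
  r = (-8 - (4)·-1.369 - (-4)·1.661) / (9) = 0.458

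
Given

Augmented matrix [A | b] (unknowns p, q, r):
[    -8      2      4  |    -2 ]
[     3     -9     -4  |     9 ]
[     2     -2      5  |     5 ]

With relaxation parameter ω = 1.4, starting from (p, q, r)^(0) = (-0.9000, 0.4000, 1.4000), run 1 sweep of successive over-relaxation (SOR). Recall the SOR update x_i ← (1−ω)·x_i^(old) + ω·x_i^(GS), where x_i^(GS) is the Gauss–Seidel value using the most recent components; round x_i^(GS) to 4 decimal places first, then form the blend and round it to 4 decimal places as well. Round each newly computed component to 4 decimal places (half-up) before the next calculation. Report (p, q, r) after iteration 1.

Iteration 1:
  p: GS value = (-2 - (2)·0.4000 - (4)·1.4000) / (-8) = 1.0500;  p ← (1−ω)·-0.9000 + ω·1.0500 = 1.8300
  q: GS value = (9 - (3)·1.8300 - (-4)·1.4000) / (-9) = -1.0122;  q ← (1−ω)·0.4000 + ω·-1.0122 = -1.5771
  r: GS value = (5 - (2)·1.8300 - (-2)·-1.5771) / (5) = -0.3628;  r ← (1−ω)·1.4000 + ω·-0.3628 = -1.0679

(1.8300, -1.5771, -1.0679)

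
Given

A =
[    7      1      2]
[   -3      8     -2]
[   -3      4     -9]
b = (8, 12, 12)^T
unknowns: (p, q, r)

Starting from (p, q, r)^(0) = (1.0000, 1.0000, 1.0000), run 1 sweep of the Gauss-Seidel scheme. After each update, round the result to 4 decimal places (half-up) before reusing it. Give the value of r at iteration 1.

Iteration 1:
  p = (8 - (1)·1.0000 - (2)·1.0000) / (7) = 0.7143
  q = (12 - (-3)·0.7143 - (-2)·1.0000) / (8) = 2.0179
  r = (12 - (-3)·0.7143 - (4)·2.0179) / (-9) = -0.6746

-0.6746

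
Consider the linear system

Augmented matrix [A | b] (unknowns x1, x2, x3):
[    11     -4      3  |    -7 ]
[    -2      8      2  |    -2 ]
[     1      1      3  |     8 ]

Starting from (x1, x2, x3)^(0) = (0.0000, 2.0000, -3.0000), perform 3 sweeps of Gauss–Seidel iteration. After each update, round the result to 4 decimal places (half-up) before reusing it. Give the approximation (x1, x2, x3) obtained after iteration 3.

Iteration 1:
  x1 = (-7 - (-4)·2.0000 - (3)·-3.0000) / (11) = 0.9091
  x2 = (-2 - (-2)·0.9091 - (2)·-3.0000) / (8) = 0.7273
  x3 = (8 - (1)·0.9091 - (1)·0.7273) / (3) = 2.1212
Iteration 2:
  x1 = (-7 - (-4)·0.7273 - (3)·2.1212) / (11) = -0.9504
  x2 = (-2 - (-2)·-0.9504 - (2)·2.1212) / (8) = -1.0179
  x3 = (8 - (1)·-0.9504 - (1)·-1.0179) / (3) = 3.3228
Iteration 3:
  x1 = (-7 - (-4)·-1.0179 - (3)·3.3228) / (11) = -1.9127
  x2 = (-2 - (-2)·-1.9127 - (2)·3.3228) / (8) = -1.5589
  x3 = (8 - (1)·-1.9127 - (1)·-1.5589) / (3) = 3.8239

(-1.9127, -1.5589, 3.8239)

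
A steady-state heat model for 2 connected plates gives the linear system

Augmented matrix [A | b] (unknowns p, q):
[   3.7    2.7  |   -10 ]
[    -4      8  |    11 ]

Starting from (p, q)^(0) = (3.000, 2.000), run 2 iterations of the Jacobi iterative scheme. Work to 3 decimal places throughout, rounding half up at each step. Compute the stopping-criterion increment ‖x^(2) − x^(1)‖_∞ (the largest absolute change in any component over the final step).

3.581

Iteration 1:
  p = (-10 - (2.7)·2.000) / (3.7) = -4.162
  q = (11 - (-4)·3.000) / (8) = 2.875
Iteration 2:
  p = (-10 - (2.7)·2.875) / (3.7) = -4.801
  q = (11 - (-4)·-4.162) / (8) = -0.706
Change: (-0.639, -3.581) → max |·| = 3.581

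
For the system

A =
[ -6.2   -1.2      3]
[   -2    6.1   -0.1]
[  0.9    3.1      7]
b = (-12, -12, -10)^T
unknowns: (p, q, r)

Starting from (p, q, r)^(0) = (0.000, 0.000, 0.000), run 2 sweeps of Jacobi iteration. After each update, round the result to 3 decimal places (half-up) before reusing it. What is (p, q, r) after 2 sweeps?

Iteration 1:
  p = (-12 - (-1.2)·0.000 - (3)·0.000) / (-6.2) = 1.935
  q = (-12 - (-2)·0.000 - (-0.1)·0.000) / (6.1) = -1.967
  r = (-10 - (0.9)·0.000 - (3.1)·0.000) / (7) = -1.429
Iteration 2:
  p = (-12 - (-1.2)·-1.967 - (3)·-1.429) / (-6.2) = 1.625
  q = (-12 - (-2)·1.935 - (-0.1)·-1.429) / (6.1) = -1.356
  r = (-10 - (0.9)·1.935 - (3.1)·-1.967) / (7) = -0.806

(1.625, -1.356, -0.806)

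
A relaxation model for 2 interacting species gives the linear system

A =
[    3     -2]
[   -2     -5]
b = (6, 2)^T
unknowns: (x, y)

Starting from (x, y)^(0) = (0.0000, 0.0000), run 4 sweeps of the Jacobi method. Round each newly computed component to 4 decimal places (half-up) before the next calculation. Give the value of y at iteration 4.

-0.8800

Iteration 1:
  x = (6 - (-2)·0.0000) / (3) = 2.0000
  y = (2 - (-2)·0.0000) / (-5) = -0.4000
Iteration 2:
  x = (6 - (-2)·-0.4000) / (3) = 1.7333
  y = (2 - (-2)·2.0000) / (-5) = -1.2000
Iteration 3:
  x = (6 - (-2)·-1.2000) / (3) = 1.2000
  y = (2 - (-2)·1.7333) / (-5) = -1.0933
Iteration 4:
  x = (6 - (-2)·-1.0933) / (3) = 1.2711
  y = (2 - (-2)·1.2000) / (-5) = -0.8800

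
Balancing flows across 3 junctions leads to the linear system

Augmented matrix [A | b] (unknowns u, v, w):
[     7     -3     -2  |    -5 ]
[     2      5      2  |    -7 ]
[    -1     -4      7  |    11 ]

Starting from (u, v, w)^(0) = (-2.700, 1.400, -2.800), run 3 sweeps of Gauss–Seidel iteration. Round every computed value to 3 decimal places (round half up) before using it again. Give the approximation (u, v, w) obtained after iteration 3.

Iteration 1:
  u = (-5 - (-3)·1.400 - (-2)·-2.800) / (7) = -0.914
  v = (-7 - (2)·-0.914 - (2)·-2.800) / (5) = 0.086
  w = (11 - (-1)·-0.914 - (-4)·0.086) / (7) = 1.490
Iteration 2:
  u = (-5 - (-3)·0.086 - (-2)·1.490) / (7) = -0.252
  v = (-7 - (2)·-0.252 - (2)·1.490) / (5) = -1.895
  w = (11 - (-1)·-0.252 - (-4)·-1.895) / (7) = 0.453
Iteration 3:
  u = (-5 - (-3)·-1.895 - (-2)·0.453) / (7) = -1.397
  v = (-7 - (2)·-1.397 - (2)·0.453) / (5) = -1.022
  w = (11 - (-1)·-1.397 - (-4)·-1.022) / (7) = 0.788

(-1.397, -1.022, 0.788)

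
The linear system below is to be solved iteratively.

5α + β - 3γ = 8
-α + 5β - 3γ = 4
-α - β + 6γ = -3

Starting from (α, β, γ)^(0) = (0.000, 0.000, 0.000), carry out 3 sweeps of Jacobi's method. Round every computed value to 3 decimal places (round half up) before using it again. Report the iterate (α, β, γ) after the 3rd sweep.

Iteration 1:
  α = (8 - (1)·0.000 - (-3)·0.000) / (5) = 1.600
  β = (4 - (-1)·0.000 - (-3)·0.000) / (5) = 0.800
  γ = (-3 - (-1)·0.000 - (-1)·0.000) / (6) = -0.500
Iteration 2:
  α = (8 - (1)·0.800 - (-3)·-0.500) / (5) = 1.140
  β = (4 - (-1)·1.600 - (-3)·-0.500) / (5) = 0.820
  γ = (-3 - (-1)·1.600 - (-1)·0.800) / (6) = -0.100
Iteration 3:
  α = (8 - (1)·0.820 - (-3)·-0.100) / (5) = 1.376
  β = (4 - (-1)·1.140 - (-3)·-0.100) / (5) = 0.968
  γ = (-3 - (-1)·1.140 - (-1)·0.820) / (6) = -0.173

(1.376, 0.968, -0.173)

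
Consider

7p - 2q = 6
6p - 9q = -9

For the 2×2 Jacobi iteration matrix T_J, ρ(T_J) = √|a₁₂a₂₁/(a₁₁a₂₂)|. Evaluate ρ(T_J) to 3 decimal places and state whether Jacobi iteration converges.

0.436

a₁₂a₂₁/(a₁₁a₂₂) = (-2)·(6) / ((7)·(-9)) = 0.190476
ρ = √|0.190476| = √0.190476 = 0.436
ρ < 1, so Jacobi converges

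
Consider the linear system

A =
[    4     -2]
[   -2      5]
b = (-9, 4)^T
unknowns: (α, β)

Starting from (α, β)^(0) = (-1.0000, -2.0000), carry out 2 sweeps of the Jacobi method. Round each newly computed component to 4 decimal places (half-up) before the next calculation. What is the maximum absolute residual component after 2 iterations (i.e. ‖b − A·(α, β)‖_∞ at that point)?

2.4000

Iteration 1:
  α = (-9 - (-2)·-2.0000) / (4) = -3.2500
  β = (4 - (-2)·-1.0000) / (5) = 0.4000
Iteration 2:
  α = (-9 - (-2)·0.4000) / (4) = -2.0500
  β = (4 - (-2)·-3.2500) / (5) = -0.5000
Residual b − A·x = (-1.8000, 2.4000); ∞-norm = 2.4000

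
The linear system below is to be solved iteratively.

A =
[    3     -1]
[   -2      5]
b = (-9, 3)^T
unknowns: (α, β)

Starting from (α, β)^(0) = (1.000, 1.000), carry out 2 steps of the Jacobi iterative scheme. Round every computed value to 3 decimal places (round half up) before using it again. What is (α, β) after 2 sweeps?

(-2.667, -0.467)

Iteration 1:
  α = (-9 - (-1)·1.000) / (3) = -2.667
  β = (3 - (-2)·1.000) / (5) = 1.000
Iteration 2:
  α = (-9 - (-1)·1.000) / (3) = -2.667
  β = (3 - (-2)·-2.667) / (5) = -0.467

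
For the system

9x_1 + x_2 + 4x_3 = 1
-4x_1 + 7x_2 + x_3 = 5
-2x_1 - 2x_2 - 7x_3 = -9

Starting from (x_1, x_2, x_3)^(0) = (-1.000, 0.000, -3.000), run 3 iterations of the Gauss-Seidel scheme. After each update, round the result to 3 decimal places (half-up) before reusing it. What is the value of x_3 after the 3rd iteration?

Iteration 1:
  x_1 = (1 - (1)·0.000 - (4)·-3.000) / (9) = 1.444
  x_2 = (5 - (-4)·1.444 - (1)·-3.000) / (7) = 1.968
  x_3 = (-9 - (-2)·1.444 - (-2)·1.968) / (-7) = 0.311
Iteration 2:
  x_1 = (1 - (1)·1.968 - (4)·0.311) / (9) = -0.246
  x_2 = (5 - (-4)·-0.246 - (1)·0.311) / (7) = 0.529
  x_3 = (-9 - (-2)·-0.246 - (-2)·0.529) / (-7) = 1.205
Iteration 3:
  x_1 = (1 - (1)·0.529 - (4)·1.205) / (9) = -0.483
  x_2 = (5 - (-4)·-0.483 - (1)·1.205) / (7) = 0.266
  x_3 = (-9 - (-2)·-0.483 - (-2)·0.266) / (-7) = 1.348

1.348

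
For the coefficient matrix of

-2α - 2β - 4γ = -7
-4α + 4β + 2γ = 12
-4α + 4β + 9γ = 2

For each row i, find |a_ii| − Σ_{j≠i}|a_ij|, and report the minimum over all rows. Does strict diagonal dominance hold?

-4

row 1: |-2| − (2+4) = -4
row 2: |4| − (4+2) = -2
row 3: |9| − (4+4) = 1
minimum over rows = -4 → not strictly diagonally dominant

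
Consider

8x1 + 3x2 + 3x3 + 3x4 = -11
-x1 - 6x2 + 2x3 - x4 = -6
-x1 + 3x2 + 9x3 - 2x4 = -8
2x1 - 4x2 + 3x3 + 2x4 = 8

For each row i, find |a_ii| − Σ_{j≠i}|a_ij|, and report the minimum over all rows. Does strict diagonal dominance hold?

row 1: |8| − (3+3+3) = -1
row 2: |-6| − (1+2+1) = 2
row 3: |9| − (1+3+2) = 3
row 4: |2| − (2+4+3) = -7
minimum over rows = -7 → not strictly diagonally dominant

-7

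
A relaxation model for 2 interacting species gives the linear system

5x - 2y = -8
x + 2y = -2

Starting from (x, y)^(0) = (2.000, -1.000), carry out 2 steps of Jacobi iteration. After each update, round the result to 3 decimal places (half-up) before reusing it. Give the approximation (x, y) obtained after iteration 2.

Iteration 1:
  x = (-8 - (-2)·-1.000) / (5) = -2.000
  y = (-2 - (1)·2.000) / (2) = -2.000
Iteration 2:
  x = (-8 - (-2)·-2.000) / (5) = -2.400
  y = (-2 - (1)·-2.000) / (2) = 0.000

(-2.400, 0.000)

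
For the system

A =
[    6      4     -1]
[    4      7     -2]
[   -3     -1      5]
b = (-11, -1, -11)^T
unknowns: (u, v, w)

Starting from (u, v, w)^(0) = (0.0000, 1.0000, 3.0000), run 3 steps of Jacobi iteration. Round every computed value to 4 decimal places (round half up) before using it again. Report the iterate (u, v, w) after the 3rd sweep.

Iteration 1:
  u = (-11 - (4)·1.0000 - (-1)·3.0000) / (6) = -2.0000
  v = (-1 - (4)·0.0000 - (-2)·3.0000) / (7) = 0.7143
  w = (-11 - (-3)·0.0000 - (-1)·1.0000) / (5) = -2.0000
Iteration 2:
  u = (-11 - (4)·0.7143 - (-1)·-2.0000) / (6) = -2.6429
  v = (-1 - (4)·-2.0000 - (-2)·-2.0000) / (7) = 0.4286
  w = (-11 - (-3)·-2.0000 - (-1)·0.7143) / (5) = -3.2571
Iteration 3:
  u = (-11 - (4)·0.4286 - (-1)·-3.2571) / (6) = -2.6619
  v = (-1 - (4)·-2.6429 - (-2)·-3.2571) / (7) = 0.4368
  w = (-11 - (-3)·-2.6429 - (-1)·0.4286) / (5) = -3.7000

(-2.6619, 0.4368, -3.7000)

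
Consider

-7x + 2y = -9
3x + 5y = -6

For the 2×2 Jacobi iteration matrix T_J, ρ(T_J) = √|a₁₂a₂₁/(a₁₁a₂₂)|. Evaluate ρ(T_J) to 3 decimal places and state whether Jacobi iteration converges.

a₁₂a₂₁/(a₁₁a₂₂) = (2)·(3) / ((-7)·(5)) = -0.171429
ρ = √|-0.171429| = √0.171429 = 0.414
ρ < 1, so Jacobi converges

0.414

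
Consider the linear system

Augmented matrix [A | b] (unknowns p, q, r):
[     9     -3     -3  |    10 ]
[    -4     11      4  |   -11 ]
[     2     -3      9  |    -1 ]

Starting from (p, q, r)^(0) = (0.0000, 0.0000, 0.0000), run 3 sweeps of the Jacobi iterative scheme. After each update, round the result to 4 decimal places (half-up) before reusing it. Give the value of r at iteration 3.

-0.4609

Iteration 1:
  p = (10 - (-3)·0.0000 - (-3)·0.0000) / (9) = 1.1111
  q = (-11 - (-4)·0.0000 - (4)·0.0000) / (11) = -1.0000
  r = (-1 - (2)·0.0000 - (-3)·0.0000) / (9) = -0.1111
Iteration 2:
  p = (10 - (-3)·-1.0000 - (-3)·-0.1111) / (9) = 0.7407
  q = (-11 - (-4)·1.1111 - (4)·-0.1111) / (11) = -0.5556
  r = (-1 - (2)·1.1111 - (-3)·-1.0000) / (9) = -0.6914
Iteration 3:
  p = (10 - (-3)·-0.5556 - (-3)·-0.6914) / (9) = 0.6954
  q = (-11 - (-4)·0.7407 - (4)·-0.6914) / (11) = -0.4792
  r = (-1 - (2)·0.7407 - (-3)·-0.5556) / (9) = -0.4609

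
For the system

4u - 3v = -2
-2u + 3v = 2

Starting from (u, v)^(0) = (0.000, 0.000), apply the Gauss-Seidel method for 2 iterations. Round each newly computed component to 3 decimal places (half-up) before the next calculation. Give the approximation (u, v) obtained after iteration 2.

(-0.250, 0.500)

Iteration 1:
  u = (-2 - (-3)·0.000) / (4) = -0.500
  v = (2 - (-2)·-0.500) / (3) = 0.333
Iteration 2:
  u = (-2 - (-3)·0.333) / (4) = -0.250
  v = (2 - (-2)·-0.250) / (3) = 0.500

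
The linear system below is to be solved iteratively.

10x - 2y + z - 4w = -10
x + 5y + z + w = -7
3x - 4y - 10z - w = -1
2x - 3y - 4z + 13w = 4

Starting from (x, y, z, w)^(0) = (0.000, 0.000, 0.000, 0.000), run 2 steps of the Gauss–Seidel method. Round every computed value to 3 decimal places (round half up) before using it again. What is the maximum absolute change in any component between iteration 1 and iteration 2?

Iteration 1:
  x = (-10 - (-2)·0.000 - (1)·0.000 - (-4)·0.000) / (10) = -1.000
  y = (-7 - (1)·-1.000 - (1)·0.000 - (1)·0.000) / (5) = -1.200
  z = (-1 - (3)·-1.000 - (-4)·-1.200 - (-1)·0.000) / (-10) = 0.280
  w = (4 - (2)·-1.000 - (-3)·-1.200 - (-4)·0.280) / (13) = 0.271
Iteration 2:
  x = (-10 - (-2)·-1.200 - (1)·0.280 - (-4)·0.271) / (10) = -1.160
  y = (-7 - (1)·-1.160 - (1)·0.280 - (1)·0.271) / (5) = -1.278
  z = (-1 - (3)·-1.160 - (-4)·-1.278 - (-1)·0.271) / (-10) = 0.236
  w = (4 - (2)·-1.160 - (-3)·-1.278 - (-4)·0.236) / (13) = 0.264
Change: (-0.160, -0.078, -0.044, -0.007) → max |·| = 0.160

0.160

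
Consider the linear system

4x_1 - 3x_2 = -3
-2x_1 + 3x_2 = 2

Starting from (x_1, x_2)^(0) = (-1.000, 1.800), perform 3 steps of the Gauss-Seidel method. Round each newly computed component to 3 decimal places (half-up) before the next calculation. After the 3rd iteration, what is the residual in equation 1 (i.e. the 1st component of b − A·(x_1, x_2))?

Iteration 1:
  x_1 = (-3 - (-3)·1.800) / (4) = 0.600
  x_2 = (2 - (-2)·0.600) / (3) = 1.067
Iteration 2:
  x_1 = (-3 - (-3)·1.067) / (4) = 0.050
  x_2 = (2 - (-2)·0.050) / (3) = 0.700
Iteration 3:
  x_1 = (-3 - (-3)·0.700) / (4) = -0.225
  x_2 = (2 - (-2)·-0.225) / (3) = 0.517
Residual b − A·x = (-0.549, -0.001)

-0.549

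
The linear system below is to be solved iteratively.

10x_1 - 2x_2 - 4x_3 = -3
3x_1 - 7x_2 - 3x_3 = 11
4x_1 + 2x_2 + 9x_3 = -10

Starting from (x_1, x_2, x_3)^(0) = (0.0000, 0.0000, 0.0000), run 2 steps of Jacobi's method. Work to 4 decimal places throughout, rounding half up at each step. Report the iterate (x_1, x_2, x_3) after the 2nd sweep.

(-1.0587, -1.2238, -0.6286)

Iteration 1:
  x_1 = (-3 - (-2)·0.0000 - (-4)·0.0000) / (10) = -0.3000
  x_2 = (11 - (3)·0.0000 - (-3)·0.0000) / (-7) = -1.5714
  x_3 = (-10 - (4)·0.0000 - (2)·0.0000) / (9) = -1.1111
Iteration 2:
  x_1 = (-3 - (-2)·-1.5714 - (-4)·-1.1111) / (10) = -1.0587
  x_2 = (11 - (3)·-0.3000 - (-3)·-1.1111) / (-7) = -1.2238
  x_3 = (-10 - (4)·-0.3000 - (2)·-1.5714) / (9) = -0.6286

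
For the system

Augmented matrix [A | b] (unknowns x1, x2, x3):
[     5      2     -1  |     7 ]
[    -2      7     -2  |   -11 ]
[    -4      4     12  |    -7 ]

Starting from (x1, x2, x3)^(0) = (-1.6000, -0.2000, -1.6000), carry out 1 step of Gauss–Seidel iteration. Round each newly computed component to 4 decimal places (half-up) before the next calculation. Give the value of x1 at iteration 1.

Iteration 1:
  x1 = (7 - (2)·-0.2000 - (-1)·-1.6000) / (5) = 1.1600
  x2 = (-11 - (-2)·1.1600 - (-2)·-1.6000) / (7) = -1.6971
  x3 = (-7 - (-4)·1.1600 - (4)·-1.6971) / (12) = 0.3690

1.1600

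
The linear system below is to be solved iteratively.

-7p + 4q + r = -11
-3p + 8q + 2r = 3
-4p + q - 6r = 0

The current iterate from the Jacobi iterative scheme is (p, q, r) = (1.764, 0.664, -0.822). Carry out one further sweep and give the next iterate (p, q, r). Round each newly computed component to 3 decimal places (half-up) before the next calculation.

(1.833, 1.242, -1.065)

One sweep:
  p = (-11 - (4)·0.664 - (1)·-0.822) / (-7) = 1.833
  q = (3 - (-3)·1.764 - (2)·-0.822) / (8) = 1.242
  r = (0 - (-4)·1.764 - (1)·0.664) / (-6) = -1.065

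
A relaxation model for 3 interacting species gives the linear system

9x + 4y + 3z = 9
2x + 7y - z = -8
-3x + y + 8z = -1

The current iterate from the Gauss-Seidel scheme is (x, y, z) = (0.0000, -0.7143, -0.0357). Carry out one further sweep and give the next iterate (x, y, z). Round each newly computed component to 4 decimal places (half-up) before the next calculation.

(1.3294, -1.5278, 0.5645)

One sweep:
  x = (9 - (4)·-0.7143 - (3)·-0.0357) / (9) = 1.3294
  y = (-8 - (2)·1.3294 - (-1)·-0.0357) / (7) = -1.5278
  z = (-1 - (-3)·1.3294 - (1)·-1.5278) / (8) = 0.5645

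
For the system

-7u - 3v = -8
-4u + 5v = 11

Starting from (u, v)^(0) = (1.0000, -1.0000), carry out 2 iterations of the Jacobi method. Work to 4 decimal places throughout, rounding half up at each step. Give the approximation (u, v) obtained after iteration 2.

Iteration 1:
  u = (-8 - (-3)·-1.0000) / (-7) = 1.5714
  v = (11 - (-4)·1.0000) / (5) = 3.0000
Iteration 2:
  u = (-8 - (-3)·3.0000) / (-7) = -0.1429
  v = (11 - (-4)·1.5714) / (5) = 3.4571

(-0.1429, 3.4571)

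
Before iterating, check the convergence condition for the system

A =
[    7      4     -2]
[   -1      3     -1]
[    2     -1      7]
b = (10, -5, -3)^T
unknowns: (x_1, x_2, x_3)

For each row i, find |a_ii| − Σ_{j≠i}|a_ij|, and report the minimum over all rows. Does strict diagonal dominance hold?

1

row 1: |7| − (4+2) = 1
row 2: |3| − (1+1) = 1
row 3: |7| − (2+1) = 4
minimum over rows = 1 → strictly diagonally dominant (convergence guaranteed)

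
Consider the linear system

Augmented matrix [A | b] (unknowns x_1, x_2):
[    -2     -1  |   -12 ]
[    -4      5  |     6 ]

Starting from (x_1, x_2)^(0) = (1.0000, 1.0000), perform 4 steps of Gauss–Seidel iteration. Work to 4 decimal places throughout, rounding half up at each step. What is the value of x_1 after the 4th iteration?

Iteration 1:
  x_1 = (-12 - (-1)·1.0000) / (-2) = 5.5000
  x_2 = (6 - (-4)·5.5000) / (5) = 5.6000
Iteration 2:
  x_1 = (-12 - (-1)·5.6000) / (-2) = 3.2000
  x_2 = (6 - (-4)·3.2000) / (5) = 3.7600
Iteration 3:
  x_1 = (-12 - (-1)·3.7600) / (-2) = 4.1200
  x_2 = (6 - (-4)·4.1200) / (5) = 4.4960
Iteration 4:
  x_1 = (-12 - (-1)·4.4960) / (-2) = 3.7520
  x_2 = (6 - (-4)·3.7520) / (5) = 4.2016

3.7520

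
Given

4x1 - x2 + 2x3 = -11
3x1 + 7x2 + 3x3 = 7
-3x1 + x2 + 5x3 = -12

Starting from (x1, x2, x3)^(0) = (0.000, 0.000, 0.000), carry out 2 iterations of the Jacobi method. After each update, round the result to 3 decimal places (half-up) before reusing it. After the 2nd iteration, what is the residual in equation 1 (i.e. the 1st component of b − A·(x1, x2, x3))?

Iteration 1:
  x1 = (-11 - (-1)·0.000 - (2)·0.000) / (4) = -2.750
  x2 = (7 - (3)·0.000 - (3)·0.000) / (7) = 1.000
  x3 = (-12 - (-3)·0.000 - (1)·0.000) / (5) = -2.400
Iteration 2:
  x1 = (-11 - (-1)·1.000 - (2)·-2.400) / (4) = -1.300
  x2 = (7 - (3)·-2.750 - (3)·-2.400) / (7) = 3.207
  x3 = (-12 - (-3)·-2.750 - (1)·1.000) / (5) = -4.250
Residual b − A·x = (5.907, 1.201, 2.143)

5.907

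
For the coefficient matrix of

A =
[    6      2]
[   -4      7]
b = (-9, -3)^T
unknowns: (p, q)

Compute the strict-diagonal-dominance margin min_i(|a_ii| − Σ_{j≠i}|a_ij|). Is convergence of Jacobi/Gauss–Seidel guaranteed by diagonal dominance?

3

row 1: |6| − (2) = 4
row 2: |7| − (4) = 3
minimum over rows = 3 → strictly diagonally dominant (convergence guaranteed)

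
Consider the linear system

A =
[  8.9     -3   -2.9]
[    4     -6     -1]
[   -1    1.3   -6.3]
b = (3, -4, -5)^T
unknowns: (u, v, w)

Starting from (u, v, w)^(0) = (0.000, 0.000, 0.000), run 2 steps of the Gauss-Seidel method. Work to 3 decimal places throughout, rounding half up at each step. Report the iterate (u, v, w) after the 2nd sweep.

Iteration 1:
  u = (3 - (-3)·0.000 - (-2.9)·0.000) / (8.9) = 0.337
  v = (-4 - (4)·0.337 - (-1)·0.000) / (-6) = 0.891
  w = (-5 - (-1)·0.337 - (1.3)·0.891) / (-6.3) = 0.924
Iteration 2:
  u = (3 - (-3)·0.891 - (-2.9)·0.924) / (8.9) = 0.938
  v = (-4 - (4)·0.938 - (-1)·0.924) / (-6) = 1.138
  w = (-5 - (-1)·0.938 - (1.3)·1.138) / (-6.3) = 0.880

(0.938, 1.138, 0.880)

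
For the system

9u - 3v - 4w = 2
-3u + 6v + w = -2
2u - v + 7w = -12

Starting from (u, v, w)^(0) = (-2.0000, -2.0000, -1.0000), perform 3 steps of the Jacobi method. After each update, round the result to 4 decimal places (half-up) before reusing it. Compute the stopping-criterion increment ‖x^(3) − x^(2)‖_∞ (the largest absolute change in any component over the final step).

0.1208

Iteration 1:
  u = (2 - (-3)·-2.0000 - (-4)·-1.0000) / (9) = -0.8889
  v = (-2 - (-3)·-2.0000 - (1)·-1.0000) / (6) = -1.1667
  w = (-12 - (2)·-2.0000 - (-1)·-2.0000) / (7) = -1.4286
Iteration 2:
  u = (2 - (-3)·-1.1667 - (-4)·-1.4286) / (9) = -0.8016
  v = (-2 - (-3)·-0.8889 - (1)·-1.4286) / (6) = -0.5397
  w = (-12 - (2)·-0.8889 - (-1)·-1.1667) / (7) = -1.6270
Iteration 3:
  u = (2 - (-3)·-0.5397 - (-4)·-1.6270) / (9) = -0.6808
  v = (-2 - (-3)·-0.8016 - (1)·-1.6270) / (6) = -0.4630
  w = (-12 - (2)·-0.8016 - (-1)·-0.5397) / (7) = -1.5624
Change: (0.1208, 0.0767, 0.0646) → max |·| = 0.1208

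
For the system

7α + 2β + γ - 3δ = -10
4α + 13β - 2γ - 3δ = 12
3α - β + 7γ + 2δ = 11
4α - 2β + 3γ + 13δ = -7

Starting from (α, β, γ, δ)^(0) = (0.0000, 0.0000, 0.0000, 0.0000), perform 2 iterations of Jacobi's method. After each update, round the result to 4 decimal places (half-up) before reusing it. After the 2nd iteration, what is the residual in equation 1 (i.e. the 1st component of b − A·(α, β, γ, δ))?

Iteration 1:
  α = (-10 - (2)·0.0000 - (1)·0.0000 - (-3)·0.0000) / (7) = -1.4286
  β = (12 - (4)·0.0000 - (-2)·0.0000 - (-3)·0.0000) / (13) = 0.9231
  γ = (11 - (3)·0.0000 - (-1)·0.0000 - (2)·0.0000) / (7) = 1.5714
  δ = (-7 - (4)·0.0000 - (-2)·0.0000 - (3)·0.0000) / (13) = -0.5385
Iteration 2:
  α = (-10 - (2)·0.9231 - (1)·1.5714 - (-3)·-0.5385) / (7) = -2.1476
  β = (12 - (4)·-1.4286 - (-2)·1.5714 - (-3)·-0.5385) / (13) = 1.4801
  γ = (11 - (3)·-1.4286 - (-1)·0.9231 - (2)·-0.5385) / (7) = 2.4694
  δ = (-7 - (4)·-1.4286 - (-2)·0.9231 - (3)·1.5714) / (13) = -0.3195
Residual b − A·x = (-1.3549, 5.3294, 2.2761, 1.2959)

-1.3549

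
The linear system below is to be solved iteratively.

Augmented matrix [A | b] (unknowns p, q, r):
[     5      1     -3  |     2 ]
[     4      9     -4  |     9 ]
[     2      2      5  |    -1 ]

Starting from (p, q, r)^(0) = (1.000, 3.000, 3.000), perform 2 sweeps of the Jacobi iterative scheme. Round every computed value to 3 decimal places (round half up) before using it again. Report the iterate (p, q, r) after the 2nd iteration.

Iteration 1:
  p = (2 - (1)·3.000 - (-3)·3.000) / (5) = 1.600
  q = (9 - (4)·1.000 - (-4)·3.000) / (9) = 1.889
  r = (-1 - (2)·1.000 - (2)·3.000) / (5) = -1.800
Iteration 2:
  p = (2 - (1)·1.889 - (-3)·-1.800) / (5) = -1.058
  q = (9 - (4)·1.600 - (-4)·-1.800) / (9) = -0.511
  r = (-1 - (2)·1.600 - (2)·1.889) / (5) = -1.596

(-1.058, -0.511, -1.596)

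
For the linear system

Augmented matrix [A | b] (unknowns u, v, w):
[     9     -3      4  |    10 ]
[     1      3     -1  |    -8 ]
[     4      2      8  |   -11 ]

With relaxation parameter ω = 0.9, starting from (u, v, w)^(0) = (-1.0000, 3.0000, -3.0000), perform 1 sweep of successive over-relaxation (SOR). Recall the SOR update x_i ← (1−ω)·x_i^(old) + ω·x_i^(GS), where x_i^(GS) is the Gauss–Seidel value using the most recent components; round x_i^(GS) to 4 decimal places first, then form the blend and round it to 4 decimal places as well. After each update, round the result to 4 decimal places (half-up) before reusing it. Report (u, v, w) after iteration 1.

(3.0000, -3.9000, -2.0100)

Iteration 1:
  u: GS value = (10 - (-3)·3.0000 - (4)·-3.0000) / (9) = 3.4444;  u ← (1−ω)·-1.0000 + ω·3.4444 = 3.0000
  v: GS value = (-8 - (1)·3.0000 - (-1)·-3.0000) / (3) = -4.6667;  v ← (1−ω)·3.0000 + ω·-4.6667 = -3.9000
  w: GS value = (-11 - (4)·3.0000 - (2)·-3.9000) / (8) = -1.9000;  w ← (1−ω)·-3.0000 + ω·-1.9000 = -2.0100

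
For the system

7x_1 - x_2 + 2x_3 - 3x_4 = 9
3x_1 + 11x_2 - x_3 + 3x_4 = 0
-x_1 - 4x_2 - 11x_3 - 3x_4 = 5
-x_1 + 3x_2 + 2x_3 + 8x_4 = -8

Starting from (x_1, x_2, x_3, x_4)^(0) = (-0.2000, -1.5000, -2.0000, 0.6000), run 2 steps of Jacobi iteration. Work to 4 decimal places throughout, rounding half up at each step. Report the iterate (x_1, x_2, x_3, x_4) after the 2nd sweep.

Iteration 1:
  x_1 = (9 - (-1)·-1.5000 - (2)·-2.0000 - (-3)·0.6000) / (7) = 1.9000
  x_2 = (0 - (3)·-0.2000 - (-1)·-2.0000 - (3)·0.6000) / (11) = -0.2909
  x_3 = (5 - (-1)·-0.2000 - (-4)·-1.5000 - (-3)·0.6000) / (-11) = -0.0545
  x_4 = (-8 - (-1)·-0.2000 - (3)·-1.5000 - (2)·-2.0000) / (8) = 0.0375
Iteration 2:
  x_1 = (9 - (-1)·-0.2909 - (2)·-0.0545 - (-3)·0.0375) / (7) = 1.2758
  x_2 = (0 - (3)·1.9000 - (-1)·-0.0545 - (3)·0.0375) / (11) = -0.5334
  x_3 = (5 - (-1)·1.9000 - (-4)·-0.2909 - (-3)·0.0375) / (-11) = -0.5317
  x_4 = (-8 - (-1)·1.9000 - (3)·-0.2909 - (2)·-0.0545) / (8) = -0.6398

(1.2758, -0.5334, -0.5317, -0.6398)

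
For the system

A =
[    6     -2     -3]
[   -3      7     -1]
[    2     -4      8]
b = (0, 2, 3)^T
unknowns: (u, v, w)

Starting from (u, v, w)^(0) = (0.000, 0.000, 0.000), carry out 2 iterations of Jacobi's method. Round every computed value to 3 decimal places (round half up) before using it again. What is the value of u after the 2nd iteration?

0.283

Iteration 1:
  u = (0 - (-2)·0.000 - (-3)·0.000) / (6) = 0.000
  v = (2 - (-3)·0.000 - (-1)·0.000) / (7) = 0.286
  w = (3 - (2)·0.000 - (-4)·0.000) / (8) = 0.375
Iteration 2:
  u = (0 - (-2)·0.286 - (-3)·0.375) / (6) = 0.283
  v = (2 - (-3)·0.000 - (-1)·0.375) / (7) = 0.339
  w = (3 - (2)·0.000 - (-4)·0.286) / (8) = 0.518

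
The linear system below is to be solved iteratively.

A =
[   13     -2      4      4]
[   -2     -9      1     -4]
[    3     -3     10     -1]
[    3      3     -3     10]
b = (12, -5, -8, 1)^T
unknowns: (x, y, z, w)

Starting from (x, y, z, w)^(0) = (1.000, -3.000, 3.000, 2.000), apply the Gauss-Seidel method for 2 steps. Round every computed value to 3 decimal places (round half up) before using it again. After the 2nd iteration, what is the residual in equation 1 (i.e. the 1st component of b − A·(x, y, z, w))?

Iteration 1:
  x = (12 - (-2)·-3.000 - (4)·3.000 - (4)·2.000) / (13) = -1.077
  y = (-5 - (-2)·-1.077 - (1)·3.000 - (-4)·2.000) / (-9) = 0.239
  z = (-8 - (3)·-1.077 - (-3)·0.239 - (-1)·2.000) / (10) = -0.205
  w = (1 - (3)·-1.077 - (3)·0.239 - (-3)·-0.205) / (10) = 0.290
Iteration 2:
  x = (12 - (-2)·0.239 - (4)·-0.205 - (4)·0.290) / (13) = 0.934
  y = (-5 - (-2)·0.934 - (1)·-0.205 - (-4)·0.290) / (-9) = 0.196
  z = (-8 - (3)·0.934 - (-3)·0.196 - (-1)·0.290) / (10) = -0.992
  w = (1 - (3)·0.934 - (3)·0.196 - (-3)·-0.992) / (10) = -0.537
Residual b − A·x = (6.366, -2.524, -0.831, 0.004)

6.366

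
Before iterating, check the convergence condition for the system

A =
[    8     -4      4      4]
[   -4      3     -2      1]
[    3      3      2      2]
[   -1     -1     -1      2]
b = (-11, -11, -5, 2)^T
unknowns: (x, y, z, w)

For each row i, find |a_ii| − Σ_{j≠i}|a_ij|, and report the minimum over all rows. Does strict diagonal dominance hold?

row 1: |8| − (4+4+4) = -4
row 2: |3| − (4+2+1) = -4
row 3: |2| − (3+3+2) = -6
row 4: |2| − (1+1+1) = -1
minimum over rows = -6 → not strictly diagonally dominant

-6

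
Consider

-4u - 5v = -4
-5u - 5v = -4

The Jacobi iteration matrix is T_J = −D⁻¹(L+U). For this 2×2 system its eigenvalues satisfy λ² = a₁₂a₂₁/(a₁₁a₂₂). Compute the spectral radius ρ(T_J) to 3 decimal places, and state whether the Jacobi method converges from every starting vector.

1.118

a₁₂a₂₁/(a₁₁a₂₂) = (-5)·(-5) / ((-4)·(-5)) = 1.250000
ρ = √|1.250000| = √1.250000 = 1.118
ρ > 1, so Jacobi diverges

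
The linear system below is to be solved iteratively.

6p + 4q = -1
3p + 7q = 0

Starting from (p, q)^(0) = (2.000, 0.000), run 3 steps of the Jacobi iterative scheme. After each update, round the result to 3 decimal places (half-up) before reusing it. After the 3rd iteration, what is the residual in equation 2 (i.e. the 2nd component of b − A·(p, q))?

Iteration 1:
  p = (-1 - (4)·0.000) / (6) = -0.167
  q = (0 - (3)·2.000) / (7) = -0.857
Iteration 2:
  p = (-1 - (4)·-0.857) / (6) = 0.405
  q = (0 - (3)·-0.167) / (7) = 0.072
Iteration 3:
  p = (-1 - (4)·0.072) / (6) = -0.215
  q = (0 - (3)·0.405) / (7) = -0.174
Residual b − A·x = (0.986, 1.863)

1.863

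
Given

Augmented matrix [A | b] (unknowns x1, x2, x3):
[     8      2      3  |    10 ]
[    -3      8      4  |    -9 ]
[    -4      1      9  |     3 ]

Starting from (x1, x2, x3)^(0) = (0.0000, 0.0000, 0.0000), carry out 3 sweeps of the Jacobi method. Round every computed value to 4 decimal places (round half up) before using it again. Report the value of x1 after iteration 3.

1.0755

Iteration 1:
  x1 = (10 - (2)·0.0000 - (3)·0.0000) / (8) = 1.2500
  x2 = (-9 - (-3)·0.0000 - (4)·0.0000) / (8) = -1.1250
  x3 = (3 - (-4)·0.0000 - (1)·0.0000) / (9) = 0.3333
Iteration 2:
  x1 = (10 - (2)·-1.1250 - (3)·0.3333) / (8) = 1.4063
  x2 = (-9 - (-3)·1.2500 - (4)·0.3333) / (8) = -0.8229
  x3 = (3 - (-4)·1.2500 - (1)·-1.1250) / (9) = 1.0139
Iteration 3:
  x1 = (10 - (2)·-0.8229 - (3)·1.0139) / (8) = 1.0755
  x2 = (-9 - (-3)·1.4063 - (4)·1.0139) / (8) = -1.1046
  x3 = (3 - (-4)·1.4063 - (1)·-0.8229) / (9) = 1.0498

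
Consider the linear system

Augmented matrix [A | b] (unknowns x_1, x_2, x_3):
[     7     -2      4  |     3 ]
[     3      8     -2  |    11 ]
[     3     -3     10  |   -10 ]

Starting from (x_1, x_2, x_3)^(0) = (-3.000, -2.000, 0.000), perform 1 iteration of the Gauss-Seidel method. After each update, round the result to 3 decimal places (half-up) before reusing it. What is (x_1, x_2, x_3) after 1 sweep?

Iteration 1:
  x_1 = (3 - (-2)·-2.000 - (4)·0.000) / (7) = -0.143
  x_2 = (11 - (3)·-0.143 - (-2)·0.000) / (8) = 1.429
  x_3 = (-10 - (3)·-0.143 - (-3)·1.429) / (10) = -0.528

(-0.143, 1.429, -0.528)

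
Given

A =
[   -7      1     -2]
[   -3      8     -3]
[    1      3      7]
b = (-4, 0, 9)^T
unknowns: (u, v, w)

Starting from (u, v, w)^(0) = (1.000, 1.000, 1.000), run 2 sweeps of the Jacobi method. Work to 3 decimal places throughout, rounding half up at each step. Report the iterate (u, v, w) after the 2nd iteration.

Iteration 1:
  u = (-4 - (1)·1.000 - (-2)·1.000) / (-7) = 0.429
  v = (0 - (-3)·1.000 - (-3)·1.000) / (8) = 0.750
  w = (9 - (1)·1.000 - (3)·1.000) / (7) = 0.714
Iteration 2:
  u = (-4 - (1)·0.750 - (-2)·0.714) / (-7) = 0.475
  v = (0 - (-3)·0.429 - (-3)·0.714) / (8) = 0.429
  w = (9 - (1)·0.429 - (3)·0.750) / (7) = 0.903

(0.475, 0.429, 0.903)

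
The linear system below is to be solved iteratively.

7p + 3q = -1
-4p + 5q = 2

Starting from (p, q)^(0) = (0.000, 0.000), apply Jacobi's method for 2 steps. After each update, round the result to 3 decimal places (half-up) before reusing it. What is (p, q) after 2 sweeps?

(-0.314, 0.286)

Iteration 1:
  p = (-1 - (3)·0.000) / (7) = -0.143
  q = (2 - (-4)·0.000) / (5) = 0.400
Iteration 2:
  p = (-1 - (3)·0.400) / (7) = -0.314
  q = (2 - (-4)·-0.143) / (5) = 0.286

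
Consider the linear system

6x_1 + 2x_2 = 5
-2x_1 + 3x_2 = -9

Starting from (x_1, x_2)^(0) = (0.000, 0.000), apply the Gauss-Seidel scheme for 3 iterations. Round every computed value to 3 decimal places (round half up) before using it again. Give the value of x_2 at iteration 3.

-2.022

Iteration 1:
  x_1 = (5 - (2)·0.000) / (6) = 0.833
  x_2 = (-9 - (-2)·0.833) / (3) = -2.445
Iteration 2:
  x_1 = (5 - (2)·-2.445) / (6) = 1.648
  x_2 = (-9 - (-2)·1.648) / (3) = -1.901
Iteration 3:
  x_1 = (5 - (2)·-1.901) / (6) = 1.467
  x_2 = (-9 - (-2)·1.467) / (3) = -2.022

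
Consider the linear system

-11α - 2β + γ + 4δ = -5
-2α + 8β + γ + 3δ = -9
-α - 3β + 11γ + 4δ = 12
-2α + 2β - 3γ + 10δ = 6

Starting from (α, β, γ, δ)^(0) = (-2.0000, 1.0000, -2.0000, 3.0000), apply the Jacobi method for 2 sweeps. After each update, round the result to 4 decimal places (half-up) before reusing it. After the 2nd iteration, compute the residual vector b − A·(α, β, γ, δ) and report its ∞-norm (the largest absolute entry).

Iteration 1:
  α = (-5 - (-2)·1.0000 - (1)·-2.0000 - (4)·3.0000) / (-11) = 1.1818
  β = (-9 - (-2)·-2.0000 - (1)·-2.0000 - (3)·3.0000) / (8) = -2.5000
  γ = (12 - (-1)·-2.0000 - (-3)·1.0000 - (4)·3.0000) / (11) = 0.0909
  δ = (6 - (-2)·-2.0000 - (2)·1.0000 - (-3)·-2.0000) / (10) = -0.6000
Iteration 2:
  α = (-5 - (-2)·-2.5000 - (1)·0.0909 - (4)·-0.6000) / (-11) = 0.6992
  β = (-9 - (-2)·1.1818 - (1)·0.0909 - (3)·-0.6000) / (8) = -0.6159
  γ = (12 - (-1)·1.1818 - (-3)·-2.5000 - (4)·-0.6000) / (11) = 0.7347
  δ = (6 - (-2)·1.1818 - (2)·-2.5000 - (-3)·0.0909) / (10) = 1.3636
Residual b − A·x = (-4.7297, -7.4999, -2.6846, -2.8017); ∞-norm = 7.4999

7.4999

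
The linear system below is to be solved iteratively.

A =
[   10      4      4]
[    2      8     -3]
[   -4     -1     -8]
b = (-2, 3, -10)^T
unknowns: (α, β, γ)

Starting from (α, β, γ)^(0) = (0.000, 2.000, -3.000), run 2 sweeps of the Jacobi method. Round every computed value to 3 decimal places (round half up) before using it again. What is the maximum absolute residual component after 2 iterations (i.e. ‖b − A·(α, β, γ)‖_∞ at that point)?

6.776

Iteration 1:
  α = (-2 - (4)·2.000 - (4)·-3.000) / (10) = 0.200
  β = (3 - (2)·0.000 - (-3)·-3.000) / (8) = -0.750
  γ = (-10 - (-4)·0.000 - (-1)·2.000) / (-8) = 1.000
Iteration 2:
  α = (-2 - (4)·-0.750 - (4)·1.000) / (10) = -0.300
  β = (3 - (2)·0.200 - (-3)·1.000) / (8) = 0.700
  γ = (-10 - (-4)·0.200 - (-1)·-0.750) / (-8) = 1.244
Residual b − A·x = (-6.776, 1.732, -0.548); ∞-norm = 6.776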